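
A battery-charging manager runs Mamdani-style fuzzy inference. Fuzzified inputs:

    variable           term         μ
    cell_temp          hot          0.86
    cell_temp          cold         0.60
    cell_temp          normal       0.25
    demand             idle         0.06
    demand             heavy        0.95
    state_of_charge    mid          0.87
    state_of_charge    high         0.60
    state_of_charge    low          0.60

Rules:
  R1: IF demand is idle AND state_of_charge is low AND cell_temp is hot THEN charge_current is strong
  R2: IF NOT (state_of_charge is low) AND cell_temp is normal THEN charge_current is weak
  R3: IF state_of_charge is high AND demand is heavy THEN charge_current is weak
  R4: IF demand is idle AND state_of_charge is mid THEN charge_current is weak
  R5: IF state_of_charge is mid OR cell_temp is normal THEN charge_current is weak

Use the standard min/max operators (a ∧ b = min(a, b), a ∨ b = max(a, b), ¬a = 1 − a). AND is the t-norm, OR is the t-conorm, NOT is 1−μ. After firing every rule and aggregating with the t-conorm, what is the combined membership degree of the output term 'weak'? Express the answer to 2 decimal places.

0.87

R1: idle=0.06, low=0.60, hot=0.86; AND[min(a, b)] → w = 0.06
R2: ¬low=1−0.60=0.40, normal=0.25; AND[min(a, b)] → w = 0.25
R3: high=0.60, heavy=0.95; AND[min(a, b)] → w = 0.60
R4: idle=0.06, mid=0.87; AND[min(a, b)] → w = 0.06
R5: mid=0.87, normal=0.25; OR[max(a, b)] → w = 0.87
Rules with consequent 'weak': {R2, R3, R4, R5} → strengths 0.25, 0.60, 0.06, 0.87
Aggregate via t-conorm [max(a, b)]: 0.87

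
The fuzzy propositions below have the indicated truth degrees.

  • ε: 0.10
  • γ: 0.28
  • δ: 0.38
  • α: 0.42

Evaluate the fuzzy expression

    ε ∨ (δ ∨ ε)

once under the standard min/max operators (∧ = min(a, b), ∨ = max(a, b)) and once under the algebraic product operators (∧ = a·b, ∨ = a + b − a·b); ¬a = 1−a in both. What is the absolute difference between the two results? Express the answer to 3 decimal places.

Under standard min/max:
  δ ∨ ε = max(a, b) on (0.38, 0.10) = 0.38
  ε ∨ (δ ∨ ε) = max(a, b) on (0.10, 0.38) = 0.38
  → value = 0.3800
Under algebraic product:
  δ ∨ ε = a + b − a·b on (0.3800, 0.1000) = 0.4420
  ε ∨ (δ ∨ ε) = a + b − a·b on (0.1000, 0.4420) = 0.4978
  → value = 0.4978
|0.3800 − 0.4978| = 0.118

0.118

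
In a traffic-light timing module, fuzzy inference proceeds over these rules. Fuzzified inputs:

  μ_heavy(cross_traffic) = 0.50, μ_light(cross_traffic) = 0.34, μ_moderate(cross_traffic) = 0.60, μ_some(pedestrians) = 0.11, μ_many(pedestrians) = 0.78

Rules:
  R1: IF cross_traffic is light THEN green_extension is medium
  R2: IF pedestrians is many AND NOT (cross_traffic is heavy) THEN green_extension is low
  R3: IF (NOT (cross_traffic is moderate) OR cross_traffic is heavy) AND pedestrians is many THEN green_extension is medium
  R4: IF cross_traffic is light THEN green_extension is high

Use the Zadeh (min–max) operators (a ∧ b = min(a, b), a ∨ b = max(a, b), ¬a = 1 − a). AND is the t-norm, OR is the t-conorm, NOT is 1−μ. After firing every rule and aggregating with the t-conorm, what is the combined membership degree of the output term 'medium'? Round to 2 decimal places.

R1: light=0.34 → w = 0.34
R2: many=0.78, ¬heavy=1−0.50=0.50; AND[min(a, b)] → w = 0.50
R3: (¬moderate=1−0.60=0.40 OR heavy=0.50) = 0.50; AND[min(a, b)] with many=0.78 → w = 0.50
R4: light=0.34 → w = 0.34
Rules with consequent 'medium': {R1, R3} → strengths 0.34, 0.50
Aggregate via t-conorm [max(a, b)]: 0.50

0.50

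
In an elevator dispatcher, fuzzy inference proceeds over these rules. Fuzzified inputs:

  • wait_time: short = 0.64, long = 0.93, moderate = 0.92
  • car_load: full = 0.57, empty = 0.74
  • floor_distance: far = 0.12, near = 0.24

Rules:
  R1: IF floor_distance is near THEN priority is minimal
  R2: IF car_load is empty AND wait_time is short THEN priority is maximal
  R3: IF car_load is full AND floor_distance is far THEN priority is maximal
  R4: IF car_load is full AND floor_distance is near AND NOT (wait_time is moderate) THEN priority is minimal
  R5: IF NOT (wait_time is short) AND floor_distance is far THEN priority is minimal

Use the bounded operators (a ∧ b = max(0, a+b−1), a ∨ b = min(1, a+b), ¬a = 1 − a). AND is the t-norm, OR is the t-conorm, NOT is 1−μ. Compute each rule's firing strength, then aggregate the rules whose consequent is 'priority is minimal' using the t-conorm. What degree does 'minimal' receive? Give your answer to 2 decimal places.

R1: near=0.24 → w = 0.24
R2: empty=0.74, short=0.64; AND[max(0, a+b−1)] → w = 0.38
R3: full=0.57, far=0.12; AND[max(0, a+b−1)] → w = 0.00
R4: full=0.57, near=0.24, ¬moderate=1−0.92=0.08; AND[max(0, a+b−1)] → w = 0.00
R5: ¬short=1−0.64=0.36, far=0.12; AND[max(0, a+b−1)] → w = 0.00
Rules with consequent 'minimal': {R1, R4, R5} → strengths 0.24, 0.00, 0.00
Aggregate via t-conorm [min(1, a+b)]: 0.24

0.24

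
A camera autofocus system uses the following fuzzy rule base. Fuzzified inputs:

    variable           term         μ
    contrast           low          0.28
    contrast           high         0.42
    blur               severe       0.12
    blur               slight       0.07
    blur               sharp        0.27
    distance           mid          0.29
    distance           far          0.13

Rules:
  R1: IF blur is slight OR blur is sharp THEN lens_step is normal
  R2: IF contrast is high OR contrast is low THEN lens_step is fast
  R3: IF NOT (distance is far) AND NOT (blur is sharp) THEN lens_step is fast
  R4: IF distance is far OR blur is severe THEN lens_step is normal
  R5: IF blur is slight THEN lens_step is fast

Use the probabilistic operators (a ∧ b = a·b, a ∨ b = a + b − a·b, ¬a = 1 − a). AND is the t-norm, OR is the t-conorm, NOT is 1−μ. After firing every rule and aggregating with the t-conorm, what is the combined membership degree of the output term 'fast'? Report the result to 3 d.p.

0.858

R1: slight=0.07, sharp=0.27; OR[a + b − a·b] → w = 0.3211
R2: high=0.42, low=0.28; OR[a + b − a·b] → w = 0.5824
R3: ¬far=1−0.13=0.87, ¬sharp=1−0.27=0.73; AND[a·b] → w = 0.6351
R4: far=0.13, severe=0.12; OR[a + b − a·b] → w = 0.2344
R5: slight=0.07 → w = 0.0700
Rules with consequent 'fast': {R2, R3, R5} → strengths 0.5824, 0.6351, 0.0700
Aggregate via t-conorm [a + b − a·b]: 0.8583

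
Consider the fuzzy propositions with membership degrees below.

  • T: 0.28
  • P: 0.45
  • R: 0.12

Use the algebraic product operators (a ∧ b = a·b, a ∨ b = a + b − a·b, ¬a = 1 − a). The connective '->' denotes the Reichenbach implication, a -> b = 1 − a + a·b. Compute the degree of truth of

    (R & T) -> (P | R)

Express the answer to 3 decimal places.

0.984

R & T = a·b on (0.1200, 0.2800) = 0.0336
P | R = a + b − a·b on (0.4500, 0.1200) = 0.5160
(R & T) -> (P | R)  [Reichenbach: 1 − a + a·b] with a=0.0336, b=0.5160 → 0.9837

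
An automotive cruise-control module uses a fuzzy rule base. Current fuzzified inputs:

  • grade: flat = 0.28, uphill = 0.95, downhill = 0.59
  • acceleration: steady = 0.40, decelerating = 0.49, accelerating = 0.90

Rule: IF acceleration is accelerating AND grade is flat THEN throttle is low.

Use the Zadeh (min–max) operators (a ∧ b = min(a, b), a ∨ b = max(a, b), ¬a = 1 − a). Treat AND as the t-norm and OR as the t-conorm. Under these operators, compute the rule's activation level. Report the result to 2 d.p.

firing strength: accelerating=0.90, flat=0.28; AND[min(a, b)] → w = 0.28

0.28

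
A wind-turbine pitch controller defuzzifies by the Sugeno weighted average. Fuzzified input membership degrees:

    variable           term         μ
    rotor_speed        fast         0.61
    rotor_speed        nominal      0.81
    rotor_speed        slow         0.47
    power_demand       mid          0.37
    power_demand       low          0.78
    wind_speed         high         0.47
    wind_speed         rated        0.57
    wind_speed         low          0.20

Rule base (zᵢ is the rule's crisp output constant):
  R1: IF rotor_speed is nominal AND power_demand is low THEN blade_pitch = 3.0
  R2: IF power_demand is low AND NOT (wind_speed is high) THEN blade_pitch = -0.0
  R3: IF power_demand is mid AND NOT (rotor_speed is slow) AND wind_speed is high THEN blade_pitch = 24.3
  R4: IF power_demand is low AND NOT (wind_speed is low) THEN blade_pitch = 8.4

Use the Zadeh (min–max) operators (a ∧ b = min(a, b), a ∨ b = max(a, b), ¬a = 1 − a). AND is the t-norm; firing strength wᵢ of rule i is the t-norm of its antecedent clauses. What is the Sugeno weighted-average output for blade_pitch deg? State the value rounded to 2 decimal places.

7.27

R1 (z=3.0): nominal=0.81, low=0.78; AND[min(a, b)] → w = 0.78
R2 (z=-0.0): low=0.78, ¬high=1−0.47=0.53; AND[min(a, b)] → w = 0.53
R3 (z=24.3): mid=0.37, ¬slow=1−0.47=0.53, high=0.47; AND[min(a, b)] → w = 0.37
R4 (z=8.4): low=0.78, ¬low=1−0.20=0.80; AND[min(a, b)] → w = 0.78
Weighted average = (0.78·3.0 + 0.53·-0.0 + 0.37·24.3 + 0.78·8.4) / (0.78 + 0.53 + 0.37 + 0.78)
  = 17.8830 / 2.4600 = 7.27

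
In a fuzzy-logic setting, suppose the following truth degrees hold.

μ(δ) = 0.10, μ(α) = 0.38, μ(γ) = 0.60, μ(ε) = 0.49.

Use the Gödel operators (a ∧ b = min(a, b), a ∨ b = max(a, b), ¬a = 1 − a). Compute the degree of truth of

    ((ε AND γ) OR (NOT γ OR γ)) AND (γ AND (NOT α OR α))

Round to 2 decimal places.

0.60

ε AND γ = min(a, b) on (0.49, 0.60) = 0.49
NOT γ = 1 − 0.60 = 0.40
NOT γ OR γ = max(a, b) on (0.40, 0.60) = 0.60
(ε AND γ) OR (NOT γ OR γ) = max(a, b) on (0.49, 0.60) = 0.60
NOT α = 1 − 0.38 = 0.62
NOT α OR α = max(a, b) on (0.62, 0.38) = 0.62
γ AND (NOT α OR α) = min(a, b) on (0.60, 0.62) = 0.60
((ε AND γ) OR (NOT γ OR γ)) AND (γ AND (NOT α OR α)) = min(a, b) on (0.60, 0.60) = 0.60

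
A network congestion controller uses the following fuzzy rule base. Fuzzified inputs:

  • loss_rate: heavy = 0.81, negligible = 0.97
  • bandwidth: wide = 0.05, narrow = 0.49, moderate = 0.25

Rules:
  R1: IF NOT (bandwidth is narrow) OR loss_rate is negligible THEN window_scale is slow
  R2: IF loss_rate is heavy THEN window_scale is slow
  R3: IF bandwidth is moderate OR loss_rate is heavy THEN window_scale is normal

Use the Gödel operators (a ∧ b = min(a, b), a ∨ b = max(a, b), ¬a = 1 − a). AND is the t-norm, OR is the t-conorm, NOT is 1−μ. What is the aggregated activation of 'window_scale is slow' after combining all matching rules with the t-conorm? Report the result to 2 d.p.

0.97

R1: ¬narrow=1−0.49=0.51, negligible=0.97; OR[max(a, b)] → w = 0.97
R2: heavy=0.81 → w = 0.81
R3: moderate=0.25, heavy=0.81; OR[max(a, b)] → w = 0.81
Rules with consequent 'slow': {R1, R2} → strengths 0.97, 0.81
Aggregate via t-conorm [max(a, b)]: 0.97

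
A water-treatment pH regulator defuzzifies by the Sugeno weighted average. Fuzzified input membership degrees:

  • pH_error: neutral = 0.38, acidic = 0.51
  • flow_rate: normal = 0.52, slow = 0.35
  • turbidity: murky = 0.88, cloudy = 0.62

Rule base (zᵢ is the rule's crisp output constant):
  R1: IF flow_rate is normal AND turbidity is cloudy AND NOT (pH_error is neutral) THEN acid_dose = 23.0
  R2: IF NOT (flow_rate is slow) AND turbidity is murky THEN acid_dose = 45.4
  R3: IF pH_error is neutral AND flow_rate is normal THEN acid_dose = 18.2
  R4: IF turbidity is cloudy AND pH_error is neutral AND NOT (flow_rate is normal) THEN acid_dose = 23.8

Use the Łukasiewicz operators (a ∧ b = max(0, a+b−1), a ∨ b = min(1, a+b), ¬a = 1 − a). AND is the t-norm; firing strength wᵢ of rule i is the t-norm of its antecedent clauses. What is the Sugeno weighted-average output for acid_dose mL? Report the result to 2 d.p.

R1 (z=23.0): normal=0.52, cloudy=0.62, ¬neutral=1−0.38=0.62; AND[max(0, a+b−1)] → w = 0.00
R2 (z=45.4): ¬slow=1−0.35=0.65, murky=0.88; AND[max(0, a+b−1)] → w = 0.53
R3 (z=18.2): neutral=0.38, normal=0.52; AND[max(0, a+b−1)] → w = 0.00
R4 (z=23.8): cloudy=0.62, neutral=0.38, ¬normal=1−0.52=0.48; AND[max(0, a+b−1)] → w = 0.00
Weighted average = (0.00·23.0 + 0.53·45.4 + 0.00·18.2 + 0.00·23.8) / (0.00 + 0.53 + 0.00 + 0.00)
  = 24.0620 / 0.5300 = 45.40

45.40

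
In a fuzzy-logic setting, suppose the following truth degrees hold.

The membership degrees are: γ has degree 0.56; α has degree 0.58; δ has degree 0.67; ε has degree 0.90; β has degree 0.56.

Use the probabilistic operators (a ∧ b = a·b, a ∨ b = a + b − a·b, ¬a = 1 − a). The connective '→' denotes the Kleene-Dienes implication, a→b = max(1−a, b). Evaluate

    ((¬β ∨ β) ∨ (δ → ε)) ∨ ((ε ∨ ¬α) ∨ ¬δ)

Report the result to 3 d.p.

¬β = 1 − 0.5600 = 0.4400
¬β ∨ β = a + b − a·b on (0.4400, 0.5600) = 0.7536
δ → ε  [Kleene-Dienes: max(1−a, b)] with a=0.6700, b=0.9000 → 0.9000
(¬β ∨ β) ∨ (δ → ε) = a + b − a·b on (0.7536, 0.9000) = 0.9754
¬α = 1 − 0.5800 = 0.4200
ε ∨ ¬α = a + b − a·b on (0.9000, 0.4200) = 0.9420
¬δ = 1 − 0.6700 = 0.3300
(ε ∨ ¬α) ∨ ¬δ = a + b − a·b on (0.9420, 0.3300) = 0.9611
((¬β ∨ β) ∨ (δ → ε)) ∨ ((ε ∨ ¬α) ∨ ¬δ) = a + b − a·b on (0.9754, 0.9611) = 0.9990

0.999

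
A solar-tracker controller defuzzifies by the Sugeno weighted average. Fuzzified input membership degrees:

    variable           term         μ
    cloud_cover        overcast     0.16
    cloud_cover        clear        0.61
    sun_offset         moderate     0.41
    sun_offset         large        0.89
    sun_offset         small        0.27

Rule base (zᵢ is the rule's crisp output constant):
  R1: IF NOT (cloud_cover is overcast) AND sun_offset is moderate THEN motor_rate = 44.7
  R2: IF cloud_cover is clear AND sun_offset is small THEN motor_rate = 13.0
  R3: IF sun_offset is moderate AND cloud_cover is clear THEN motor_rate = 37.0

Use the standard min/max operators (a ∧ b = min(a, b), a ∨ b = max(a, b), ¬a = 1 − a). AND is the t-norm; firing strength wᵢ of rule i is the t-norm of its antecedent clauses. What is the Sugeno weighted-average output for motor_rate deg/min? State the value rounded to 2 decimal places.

33.95

R1 (z=44.7): ¬overcast=1−0.16=0.84, moderate=0.41; AND[min(a, b)] → w = 0.41
R2 (z=13.0): clear=0.61, small=0.27; AND[min(a, b)] → w = 0.27
R3 (z=37.0): moderate=0.41, clear=0.61; AND[min(a, b)] → w = 0.41
Weighted average = (0.41·44.7 + 0.27·13.0 + 0.41·37.0) / (0.41 + 0.27 + 0.41)
  = 37.0070 / 1.0900 = 33.95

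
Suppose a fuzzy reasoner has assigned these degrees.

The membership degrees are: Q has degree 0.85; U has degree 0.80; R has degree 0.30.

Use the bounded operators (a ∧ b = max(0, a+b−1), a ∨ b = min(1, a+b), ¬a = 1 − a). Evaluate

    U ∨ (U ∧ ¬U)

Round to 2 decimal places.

0.80

¬U = 1 − 0.80 = 0.20
U ∧ ¬U = max(0, a+b−1) on (0.80, 0.20) = 0.00
U ∨ (U ∧ ¬U) = min(1, a+b) on (0.80, 0.00) = 0.80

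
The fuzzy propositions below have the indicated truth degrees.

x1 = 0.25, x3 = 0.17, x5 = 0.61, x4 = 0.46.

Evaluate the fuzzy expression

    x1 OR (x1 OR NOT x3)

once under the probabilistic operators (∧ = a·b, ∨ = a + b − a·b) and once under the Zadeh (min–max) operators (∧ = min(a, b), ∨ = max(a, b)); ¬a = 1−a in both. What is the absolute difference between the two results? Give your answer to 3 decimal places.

0.074

Under probabilistic:
  NOT x3 = 1 − 0.1700 = 0.8300
  x1 OR NOT x3 = a + b − a·b on (0.2500, 0.8300) = 0.8725
  x1 OR (x1 OR NOT x3) = a + b − a·b on (0.2500, 0.8725) = 0.9044
  → value = 0.9044
Under Zadeh (min–max):
  NOT x3 = 1 − 0.17 = 0.83
  x1 OR NOT x3 = max(a, b) on (0.25, 0.83) = 0.83
  x1 OR (x1 OR NOT x3) = max(a, b) on (0.25, 0.83) = 0.83
  → value = 0.8300
|0.9044 − 0.8300| = 0.074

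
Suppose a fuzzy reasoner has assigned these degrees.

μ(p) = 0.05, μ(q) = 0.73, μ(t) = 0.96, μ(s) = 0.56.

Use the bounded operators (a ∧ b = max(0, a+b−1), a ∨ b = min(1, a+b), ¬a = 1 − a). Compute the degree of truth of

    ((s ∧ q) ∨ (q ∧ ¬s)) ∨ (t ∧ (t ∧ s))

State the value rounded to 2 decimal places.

0.94

s ∧ q = max(0, a+b−1) on (0.56, 0.73) = 0.29
¬s = 1 − 0.56 = 0.44
q ∧ ¬s = max(0, a+b−1) on (0.73, 0.44) = 0.17
(s ∧ q) ∨ (q ∧ ¬s) = min(1, a+b) on (0.29, 0.17) = 0.46
t ∧ s = max(0, a+b−1) on (0.96, 0.56) = 0.52
t ∧ (t ∧ s) = max(0, a+b−1) on (0.96, 0.52) = 0.48
((s ∧ q) ∨ (q ∧ ¬s)) ∨ (t ∧ (t ∧ s)) = min(1, a+b) on (0.46, 0.48) = 0.94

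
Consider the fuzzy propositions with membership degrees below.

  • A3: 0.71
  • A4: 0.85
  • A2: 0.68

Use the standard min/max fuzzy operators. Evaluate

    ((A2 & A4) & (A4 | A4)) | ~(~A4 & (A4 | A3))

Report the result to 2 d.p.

0.85

A2 & A4 = min(a, b) on (0.68, 0.85) = 0.68
A4 | A4 = max(a, b) on (0.85, 0.85) = 0.85
(A2 & A4) & (A4 | A4) = min(a, b) on (0.68, 0.85) = 0.68
~A4 = 1 − 0.85 = 0.15
A4 | A3 = max(a, b) on (0.85, 0.71) = 0.85
~A4 & (A4 | A3) = min(a, b) on (0.15, 0.85) = 0.15
~(~A4 & (A4 | A3)) = 1 − 0.15 = 0.85
((A2 & A4) & (A4 | A4)) | ~(~A4 & (A4 | A3)) = max(a, b) on (0.68, 0.85) = 0.85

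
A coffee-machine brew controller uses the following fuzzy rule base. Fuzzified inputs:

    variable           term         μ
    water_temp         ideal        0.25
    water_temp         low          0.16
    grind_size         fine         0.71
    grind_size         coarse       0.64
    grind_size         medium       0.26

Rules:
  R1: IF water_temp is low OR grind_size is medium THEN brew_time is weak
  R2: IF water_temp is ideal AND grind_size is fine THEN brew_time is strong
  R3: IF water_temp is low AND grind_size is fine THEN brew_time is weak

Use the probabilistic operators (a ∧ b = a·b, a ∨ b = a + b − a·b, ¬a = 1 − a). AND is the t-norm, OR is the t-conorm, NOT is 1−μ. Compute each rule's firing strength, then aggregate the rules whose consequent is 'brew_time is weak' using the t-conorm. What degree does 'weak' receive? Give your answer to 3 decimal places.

0.449

R1: low=0.16, medium=0.26; OR[a + b − a·b] → w = 0.3784
R2: ideal=0.25, fine=0.71; AND[a·b] → w = 0.1775
R3: low=0.16, fine=0.71; AND[a·b] → w = 0.1136
Rules with consequent 'weak': {R1, R3} → strengths 0.3784, 0.1136
Aggregate via t-conorm [a + b − a·b]: 0.4490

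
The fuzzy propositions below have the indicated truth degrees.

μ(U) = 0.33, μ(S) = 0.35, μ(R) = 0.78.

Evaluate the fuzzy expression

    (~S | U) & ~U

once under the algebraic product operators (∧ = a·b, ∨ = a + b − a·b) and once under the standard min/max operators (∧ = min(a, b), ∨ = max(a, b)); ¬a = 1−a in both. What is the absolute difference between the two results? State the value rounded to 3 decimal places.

Under algebraic product:
  ~S = 1 − 0.3500 = 0.6500
  ~S | U = a + b − a·b on (0.6500, 0.3300) = 0.7655
  ~U = 1 − 0.3300 = 0.6700
  (~S | U) & ~U = a·b on (0.7655, 0.6700) = 0.5129
  → value = 0.5129
Under standard min/max:
  ~S = 1 − 0.35 = 0.65
  ~S | U = max(a, b) on (0.65, 0.33) = 0.65
  ~U = 1 − 0.33 = 0.67
  (~S | U) & ~U = min(a, b) on (0.65, 0.67) = 0.65
  → value = 0.6500
|0.5129 − 0.6500| = 0.137

0.137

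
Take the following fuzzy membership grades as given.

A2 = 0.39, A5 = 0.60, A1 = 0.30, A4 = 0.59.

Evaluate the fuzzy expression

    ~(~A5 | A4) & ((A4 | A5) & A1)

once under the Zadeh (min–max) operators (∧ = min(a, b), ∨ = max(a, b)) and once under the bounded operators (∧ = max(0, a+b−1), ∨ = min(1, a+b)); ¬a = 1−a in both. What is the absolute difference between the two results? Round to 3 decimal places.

0.300

Under Zadeh (min–max):
  ~A5 = 1 − 0.60 = 0.40
  ~A5 | A4 = max(a, b) on (0.40, 0.59) = 0.59
  ~(~A5 | A4) = 1 − 0.59 = 0.41
  A4 | A5 = max(a, b) on (0.59, 0.60) = 0.60
  (A4 | A5) & A1 = min(a, b) on (0.60, 0.30) = 0.30
  ~(~A5 | A4) & ((A4 | A5) & A1) = min(a, b) on (0.41, 0.30) = 0.30
  → value = 0.3000
Under bounded:
  ~A5 = 1 − 0.60 = 0.40
  ~A5 | A4 = min(1, a+b) on (0.40, 0.59) = 0.99
  ~(~A5 | A4) = 1 − 0.99 = 0.01
  A4 | A5 = min(1, a+b) on (0.59, 0.60) = 1.00
  (A4 | A5) & A1 = max(0, a+b−1) on (1.00, 0.30) = 0.30
  ~(~A5 | A4) & ((A4 | A5) & A1) = max(0, a+b−1) on (0.01, 0.30) = 0.00
  → value = 0.0000
|0.3000 − 0.0000| = 0.300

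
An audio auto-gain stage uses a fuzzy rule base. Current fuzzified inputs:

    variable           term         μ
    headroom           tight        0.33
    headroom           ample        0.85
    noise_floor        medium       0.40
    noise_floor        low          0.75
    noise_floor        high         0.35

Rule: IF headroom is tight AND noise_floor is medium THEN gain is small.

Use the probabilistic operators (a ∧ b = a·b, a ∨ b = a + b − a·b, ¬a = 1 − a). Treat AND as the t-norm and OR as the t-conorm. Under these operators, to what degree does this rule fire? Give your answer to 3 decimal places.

firing strength: tight=0.33, medium=0.40; AND[a·b] → w = 0.1320

0.132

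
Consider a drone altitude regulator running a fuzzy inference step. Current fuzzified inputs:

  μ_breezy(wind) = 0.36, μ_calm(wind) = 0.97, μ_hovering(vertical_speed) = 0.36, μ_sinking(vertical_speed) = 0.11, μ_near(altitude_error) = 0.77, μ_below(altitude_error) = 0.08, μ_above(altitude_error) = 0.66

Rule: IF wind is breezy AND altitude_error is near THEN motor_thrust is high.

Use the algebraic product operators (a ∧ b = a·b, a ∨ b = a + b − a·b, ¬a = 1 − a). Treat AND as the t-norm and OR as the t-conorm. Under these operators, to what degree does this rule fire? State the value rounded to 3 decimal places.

firing strength: breezy=0.36, near=0.77; AND[a·b] → w = 0.2772

0.277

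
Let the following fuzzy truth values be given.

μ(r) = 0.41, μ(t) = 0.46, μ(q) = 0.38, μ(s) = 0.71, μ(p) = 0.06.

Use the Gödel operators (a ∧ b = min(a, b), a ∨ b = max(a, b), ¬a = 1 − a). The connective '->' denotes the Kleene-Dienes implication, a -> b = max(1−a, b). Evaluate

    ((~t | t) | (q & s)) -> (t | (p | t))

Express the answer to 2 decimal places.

~t = 1 − 0.46 = 0.54
~t | t = max(a, b) on (0.54, 0.46) = 0.54
q & s = min(a, b) on (0.38, 0.71) = 0.38
(~t | t) | (q & s) = max(a, b) on (0.54, 0.38) = 0.54
p | t = max(a, b) on (0.06, 0.46) = 0.46
t | (p | t) = max(a, b) on (0.46, 0.46) = 0.46
((~t | t) | (q & s)) -> (t | (p | t))  [Kleene-Dienes: max(1−a, b)] with a=0.54, b=0.46 → 0.46

0.46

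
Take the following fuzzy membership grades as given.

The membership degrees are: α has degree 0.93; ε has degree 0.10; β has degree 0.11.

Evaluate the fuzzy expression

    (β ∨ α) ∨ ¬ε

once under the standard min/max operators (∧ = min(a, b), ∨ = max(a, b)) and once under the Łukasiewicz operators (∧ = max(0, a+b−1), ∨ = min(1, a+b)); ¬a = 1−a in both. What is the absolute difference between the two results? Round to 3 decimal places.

0.070

Under standard min/max:
  β ∨ α = max(a, b) on (0.11, 0.93) = 0.93
  ¬ε = 1 − 0.10 = 0.90
  (β ∨ α) ∨ ¬ε = max(a, b) on (0.93, 0.90) = 0.93
  → value = 0.9300
Under Łukasiewicz:
  β ∨ α = min(1, a+b) on (0.11, 0.93) = 1.00
  ¬ε = 1 − 0.10 = 0.90
  (β ∨ α) ∨ ¬ε = min(1, a+b) on (1.00, 0.90) = 1.00
  → value = 1.0000
|0.9300 − 1.0000| = 0.070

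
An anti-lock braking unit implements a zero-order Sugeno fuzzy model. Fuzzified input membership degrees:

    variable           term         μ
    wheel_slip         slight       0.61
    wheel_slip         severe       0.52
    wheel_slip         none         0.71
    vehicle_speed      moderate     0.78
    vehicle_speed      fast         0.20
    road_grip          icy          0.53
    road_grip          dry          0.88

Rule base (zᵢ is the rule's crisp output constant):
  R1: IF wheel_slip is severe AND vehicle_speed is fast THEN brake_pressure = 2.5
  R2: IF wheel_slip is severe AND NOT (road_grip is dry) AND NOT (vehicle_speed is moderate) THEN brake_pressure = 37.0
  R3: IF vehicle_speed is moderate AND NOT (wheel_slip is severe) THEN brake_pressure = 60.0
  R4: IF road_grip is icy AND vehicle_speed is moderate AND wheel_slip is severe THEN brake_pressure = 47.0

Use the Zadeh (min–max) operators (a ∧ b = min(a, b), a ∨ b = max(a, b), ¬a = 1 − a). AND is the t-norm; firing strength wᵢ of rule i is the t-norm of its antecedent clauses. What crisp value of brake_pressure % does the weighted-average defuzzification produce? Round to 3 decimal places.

44.076

R1 (z=2.5): severe=0.52, fast=0.20; AND[min(a, b)] → w = 0.20
R2 (z=37.0): severe=0.52, ¬dry=1−0.88=0.12, ¬moderate=1−0.78=0.22; AND[min(a, b)] → w = 0.12
R3 (z=60.0): moderate=0.78, ¬severe=1−0.52=0.48; AND[min(a, b)] → w = 0.48
R4 (z=47.0): icy=0.53, moderate=0.78, severe=0.52; AND[min(a, b)] → w = 0.52
Weighted average = (0.20·2.5 + 0.12·37.0 + 0.48·60.0 + 0.52·47.0) / (0.20 + 0.12 + 0.48 + 0.52)
  = 58.1800 / 1.3200 = 44.076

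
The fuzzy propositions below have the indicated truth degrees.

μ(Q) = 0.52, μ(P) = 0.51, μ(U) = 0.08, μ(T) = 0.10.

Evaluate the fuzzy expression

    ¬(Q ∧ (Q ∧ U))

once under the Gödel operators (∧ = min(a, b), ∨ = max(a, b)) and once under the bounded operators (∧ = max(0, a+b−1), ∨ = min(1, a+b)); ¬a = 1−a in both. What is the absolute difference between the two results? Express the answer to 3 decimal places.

0.080

Under Gödel:
  Q ∧ U = min(a, b) on (0.52, 0.08) = 0.08
  Q ∧ (Q ∧ U) = min(a, b) on (0.52, 0.08) = 0.08
  ¬(Q ∧ (Q ∧ U)) = 1 − 0.08 = 0.92
  → value = 0.9200
Under bounded:
  Q ∧ U = max(0, a+b−1) on (0.52, 0.08) = 0.00
  Q ∧ (Q ∧ U) = max(0, a+b−1) on (0.52, 0.00) = 0.00
  ¬(Q ∧ (Q ∧ U)) = 1 − 0.00 = 1.00
  → value = 1.0000
|0.9200 − 1.0000| = 0.080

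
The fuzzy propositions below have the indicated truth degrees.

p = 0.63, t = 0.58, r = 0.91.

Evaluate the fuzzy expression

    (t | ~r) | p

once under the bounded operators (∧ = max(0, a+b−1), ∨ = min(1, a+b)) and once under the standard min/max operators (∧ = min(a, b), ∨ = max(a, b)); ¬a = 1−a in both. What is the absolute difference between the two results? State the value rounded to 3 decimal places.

Under bounded:
  ~r = 1 − 0.91 = 0.09
  t | ~r = min(1, a+b) on (0.58, 0.09) = 0.67
  (t | ~r) | p = min(1, a+b) on (0.67, 0.63) = 1.00
  → value = 1.0000
Under standard min/max:
  ~r = 1 − 0.91 = 0.09
  t | ~r = max(a, b) on (0.58, 0.09) = 0.58
  (t | ~r) | p = max(a, b) on (0.58, 0.63) = 0.63
  → value = 0.6300
|1.0000 − 0.6300| = 0.370

0.370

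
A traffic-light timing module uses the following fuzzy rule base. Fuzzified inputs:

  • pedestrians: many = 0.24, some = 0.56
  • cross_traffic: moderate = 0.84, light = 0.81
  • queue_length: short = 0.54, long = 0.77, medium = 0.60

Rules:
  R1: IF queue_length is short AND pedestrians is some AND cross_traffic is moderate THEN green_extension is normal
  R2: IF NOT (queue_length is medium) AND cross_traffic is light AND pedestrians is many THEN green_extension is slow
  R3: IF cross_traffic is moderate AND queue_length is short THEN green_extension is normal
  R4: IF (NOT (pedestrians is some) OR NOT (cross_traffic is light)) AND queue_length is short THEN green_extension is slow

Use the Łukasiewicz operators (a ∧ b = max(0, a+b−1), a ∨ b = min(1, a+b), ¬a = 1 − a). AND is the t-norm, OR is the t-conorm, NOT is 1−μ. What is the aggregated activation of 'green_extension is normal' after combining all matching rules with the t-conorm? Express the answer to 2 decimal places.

0.38

R1: short=0.54, some=0.56, moderate=0.84; AND[max(0, a+b−1)] → w = 0.00
R2: ¬medium=1−0.60=0.40, light=0.81, many=0.24; AND[max(0, a+b−1)] → w = 0.00
R3: moderate=0.84, short=0.54; AND[max(0, a+b−1)] → w = 0.38
R4: (¬some=1−0.56=0.44 OR ¬light=1−0.81=0.19) = 0.63; AND[max(0, a+b−1)] with short=0.54 → w = 0.17
Rules with consequent 'normal': {R1, R3} → strengths 0.00, 0.38
Aggregate via t-conorm [min(1, a+b)]: 0.38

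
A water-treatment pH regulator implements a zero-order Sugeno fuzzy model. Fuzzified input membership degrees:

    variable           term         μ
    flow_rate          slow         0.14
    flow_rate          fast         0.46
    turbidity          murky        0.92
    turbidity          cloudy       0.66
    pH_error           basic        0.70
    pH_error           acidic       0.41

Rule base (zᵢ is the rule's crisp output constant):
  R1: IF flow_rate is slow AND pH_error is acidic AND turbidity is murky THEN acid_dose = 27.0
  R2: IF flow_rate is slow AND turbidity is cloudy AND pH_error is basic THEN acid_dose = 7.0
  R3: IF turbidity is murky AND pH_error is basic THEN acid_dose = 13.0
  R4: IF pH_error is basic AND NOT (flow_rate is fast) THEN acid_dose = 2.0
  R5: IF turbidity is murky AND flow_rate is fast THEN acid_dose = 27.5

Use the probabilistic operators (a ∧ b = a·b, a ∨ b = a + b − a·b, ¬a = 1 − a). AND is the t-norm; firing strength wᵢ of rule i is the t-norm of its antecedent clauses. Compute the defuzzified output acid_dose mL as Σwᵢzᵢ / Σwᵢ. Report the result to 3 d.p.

14.491

R1 (z=27.0): slow=0.14, acidic=0.41, murky=0.92; AND[a·b] → w = 0.0528
R2 (z=7.0): slow=0.14, cloudy=0.66, basic=0.70; AND[a·b] → w = 0.0647
R3 (z=13.0): murky=0.92, basic=0.70; AND[a·b] → w = 0.6440
R4 (z=2.0): basic=0.70, ¬fast=1−0.46=0.54; AND[a·b] → w = 0.3780
R5 (z=27.5): murky=0.92, fast=0.46; AND[a·b] → w = 0.4232
Weighted average = (0.0528·27.0 + 0.0647·7.0 + 0.6440·13.0 + 0.3780·2.0 + 0.4232·27.5) / (0.0528 + 0.0647 + 0.6440 + 0.3780 + 0.4232)
  = 22.6446 / 1.5627 = 14.491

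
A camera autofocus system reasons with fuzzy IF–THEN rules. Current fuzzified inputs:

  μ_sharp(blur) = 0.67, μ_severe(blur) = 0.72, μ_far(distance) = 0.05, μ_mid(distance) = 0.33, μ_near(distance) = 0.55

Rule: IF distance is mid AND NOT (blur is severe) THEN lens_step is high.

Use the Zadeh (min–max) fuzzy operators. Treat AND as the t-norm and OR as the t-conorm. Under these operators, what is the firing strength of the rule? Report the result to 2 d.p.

firing strength: mid=0.33, ¬severe=1−0.72=0.28; AND[min(a, b)] → w = 0.28

0.28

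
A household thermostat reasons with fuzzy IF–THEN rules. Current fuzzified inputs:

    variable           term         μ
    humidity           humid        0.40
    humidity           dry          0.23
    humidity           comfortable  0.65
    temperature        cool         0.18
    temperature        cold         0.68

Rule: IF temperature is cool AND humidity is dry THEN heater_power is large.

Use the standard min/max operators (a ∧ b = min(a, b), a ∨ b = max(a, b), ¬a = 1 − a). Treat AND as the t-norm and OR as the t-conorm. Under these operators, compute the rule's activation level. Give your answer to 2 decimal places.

firing strength: cool=0.18, dry=0.23; AND[min(a, b)] → w = 0.18

0.18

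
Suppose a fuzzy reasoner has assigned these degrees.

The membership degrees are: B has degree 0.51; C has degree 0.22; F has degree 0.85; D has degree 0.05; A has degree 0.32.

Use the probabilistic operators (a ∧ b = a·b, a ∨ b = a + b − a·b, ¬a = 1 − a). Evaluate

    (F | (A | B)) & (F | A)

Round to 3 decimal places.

0.853

A | B = a + b − a·b on (0.3200, 0.5100) = 0.6668
F | (A | B) = a + b − a·b on (0.8500, 0.6668) = 0.9500
F | A = a + b − a·b on (0.8500, 0.3200) = 0.8980
(F | (A | B)) & (F | A) = a·b on (0.9500, 0.8980) = 0.8531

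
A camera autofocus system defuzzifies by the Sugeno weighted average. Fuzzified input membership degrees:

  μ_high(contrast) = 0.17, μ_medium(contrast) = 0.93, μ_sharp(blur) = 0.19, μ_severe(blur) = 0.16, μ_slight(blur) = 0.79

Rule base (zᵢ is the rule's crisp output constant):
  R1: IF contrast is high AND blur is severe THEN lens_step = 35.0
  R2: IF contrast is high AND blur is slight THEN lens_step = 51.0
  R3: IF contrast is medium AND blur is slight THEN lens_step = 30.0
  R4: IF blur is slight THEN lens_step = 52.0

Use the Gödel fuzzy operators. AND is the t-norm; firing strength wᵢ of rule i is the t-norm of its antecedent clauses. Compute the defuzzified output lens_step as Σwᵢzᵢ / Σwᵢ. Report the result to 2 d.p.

R1 (z=35.0): high=0.17, severe=0.16; AND[min(a, b)] → w = 0.16
R2 (z=51.0): high=0.17, slight=0.79; AND[min(a, b)] → w = 0.17
R3 (z=30.0): medium=0.93, slight=0.79; AND[min(a, b)] → w = 0.79
R4 (z=52.0): slight=0.79 → w = 0.79
Weighted average = (0.16·35.0 + 0.17·51.0 + 0.79·30.0 + 0.79·52.0) / (0.16 + 0.17 + 0.79 + 0.79)
  = 79.0500 / 1.9100 = 41.39

41.39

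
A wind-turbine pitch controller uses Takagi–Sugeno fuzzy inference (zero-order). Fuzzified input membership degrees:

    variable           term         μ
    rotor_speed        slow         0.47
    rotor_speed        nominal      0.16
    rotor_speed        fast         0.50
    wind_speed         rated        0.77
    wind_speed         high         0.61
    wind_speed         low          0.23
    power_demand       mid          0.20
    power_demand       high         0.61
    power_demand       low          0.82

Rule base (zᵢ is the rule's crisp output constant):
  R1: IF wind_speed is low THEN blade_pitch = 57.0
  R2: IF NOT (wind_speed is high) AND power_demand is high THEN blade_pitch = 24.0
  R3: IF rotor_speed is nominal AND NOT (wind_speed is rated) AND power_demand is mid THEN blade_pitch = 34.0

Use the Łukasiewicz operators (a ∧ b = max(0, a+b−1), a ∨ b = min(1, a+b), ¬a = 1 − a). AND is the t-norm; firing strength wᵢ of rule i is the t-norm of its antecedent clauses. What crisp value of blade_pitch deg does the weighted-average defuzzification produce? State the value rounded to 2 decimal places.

57.00

R1 (z=57.0): low=0.23 → w = 0.23
R2 (z=24.0): ¬high=1−0.61=0.39, high=0.61; AND[max(0, a+b−1)] → w = 0.00
R3 (z=34.0): nominal=0.16, ¬rated=1−0.77=0.23, mid=0.20; AND[max(0, a+b−1)] → w = 0.00
Weighted average = (0.23·57.0 + 0.00·24.0 + 0.00·34.0) / (0.23 + 0.00 + 0.00)
  = 13.1100 / 0.2300 = 57.00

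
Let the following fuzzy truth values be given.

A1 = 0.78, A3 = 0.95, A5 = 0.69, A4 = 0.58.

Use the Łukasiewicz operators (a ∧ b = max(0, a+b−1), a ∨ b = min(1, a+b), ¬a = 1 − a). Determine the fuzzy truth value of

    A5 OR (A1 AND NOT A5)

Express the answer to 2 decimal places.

0.78

NOT A5 = 1 − 0.69 = 0.31
A1 AND NOT A5 = max(0, a+b−1) on (0.78, 0.31) = 0.09
A5 OR (A1 AND NOT A5) = min(1, a+b) on (0.69, 0.09) = 0.78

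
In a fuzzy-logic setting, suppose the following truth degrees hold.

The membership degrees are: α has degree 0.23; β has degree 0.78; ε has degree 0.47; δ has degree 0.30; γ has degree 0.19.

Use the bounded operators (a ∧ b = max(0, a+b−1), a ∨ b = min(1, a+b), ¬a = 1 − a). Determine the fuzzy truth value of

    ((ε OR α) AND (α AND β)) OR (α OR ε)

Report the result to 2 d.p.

0.70

ε OR α = min(1, a+b) on (0.47, 0.23) = 0.70
α AND β = max(0, a+b−1) on (0.23, 0.78) = 0.01
(ε OR α) AND (α AND β) = max(0, a+b−1) on (0.70, 0.01) = 0.00
α OR ε = min(1, a+b) on (0.23, 0.47) = 0.70
((ε OR α) AND (α AND β)) OR (α OR ε) = min(1, a+b) on (0.00, 0.70) = 0.70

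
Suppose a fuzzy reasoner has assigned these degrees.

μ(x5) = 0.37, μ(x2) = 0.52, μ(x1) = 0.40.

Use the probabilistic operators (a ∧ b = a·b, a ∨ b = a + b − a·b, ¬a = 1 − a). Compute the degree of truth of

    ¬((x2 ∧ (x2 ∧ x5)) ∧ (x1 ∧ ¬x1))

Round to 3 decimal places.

0.976

x2 ∧ x5 = a·b on (0.5200, 0.3700) = 0.1924
x2 ∧ (x2 ∧ x5) = a·b on (0.5200, 0.1924) = 0.1000
¬x1 = 1 − 0.4000 = 0.6000
x1 ∧ ¬x1 = a·b on (0.4000, 0.6000) = 0.2400
(x2 ∧ (x2 ∧ x5)) ∧ (x1 ∧ ¬x1) = a·b on (0.1000, 0.2400) = 0.0240
¬((x2 ∧ (x2 ∧ x5)) ∧ (x1 ∧ ¬x1)) = 1 − 0.0240 = 0.9760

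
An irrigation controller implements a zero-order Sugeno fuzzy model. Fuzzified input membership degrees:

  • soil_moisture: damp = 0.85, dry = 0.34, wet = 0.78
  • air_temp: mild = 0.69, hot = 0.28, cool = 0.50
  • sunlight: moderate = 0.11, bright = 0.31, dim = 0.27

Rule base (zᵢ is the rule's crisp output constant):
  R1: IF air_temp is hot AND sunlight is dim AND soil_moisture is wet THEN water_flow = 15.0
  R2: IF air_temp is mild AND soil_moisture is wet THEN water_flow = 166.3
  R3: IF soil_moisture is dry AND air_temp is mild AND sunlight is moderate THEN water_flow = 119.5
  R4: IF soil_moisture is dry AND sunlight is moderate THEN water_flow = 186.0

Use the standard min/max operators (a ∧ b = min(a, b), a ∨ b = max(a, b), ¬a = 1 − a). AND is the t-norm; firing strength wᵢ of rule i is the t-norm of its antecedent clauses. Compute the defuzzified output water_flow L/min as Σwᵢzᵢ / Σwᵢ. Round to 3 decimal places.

R1 (z=15.0): hot=0.28, dim=0.27, wet=0.78; AND[min(a, b)] → w = 0.27
R2 (z=166.3): mild=0.69, wet=0.78; AND[min(a, b)] → w = 0.69
R3 (z=119.5): dry=0.34, mild=0.69, moderate=0.11; AND[min(a, b)] → w = 0.11
R4 (z=186.0): dry=0.34, moderate=0.11; AND[min(a, b)] → w = 0.11
Weighted average = (0.27·15.0 + 0.69·166.3 + 0.11·119.5 + 0.11·186.0) / (0.27 + 0.69 + 0.11 + 0.11)
  = 152.4020 / 1.1800 = 129.154

129.154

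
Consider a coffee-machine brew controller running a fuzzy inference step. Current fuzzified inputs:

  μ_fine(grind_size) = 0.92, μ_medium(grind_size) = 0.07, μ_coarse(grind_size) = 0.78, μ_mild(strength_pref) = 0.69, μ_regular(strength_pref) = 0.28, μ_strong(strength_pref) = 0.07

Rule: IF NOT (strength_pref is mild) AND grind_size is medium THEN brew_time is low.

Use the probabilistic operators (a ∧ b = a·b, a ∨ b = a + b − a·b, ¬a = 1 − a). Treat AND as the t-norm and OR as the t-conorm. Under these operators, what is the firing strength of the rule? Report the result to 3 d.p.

0.022

firing strength: ¬mild=1−0.69=0.31, medium=0.07; AND[a·b] → w = 0.0217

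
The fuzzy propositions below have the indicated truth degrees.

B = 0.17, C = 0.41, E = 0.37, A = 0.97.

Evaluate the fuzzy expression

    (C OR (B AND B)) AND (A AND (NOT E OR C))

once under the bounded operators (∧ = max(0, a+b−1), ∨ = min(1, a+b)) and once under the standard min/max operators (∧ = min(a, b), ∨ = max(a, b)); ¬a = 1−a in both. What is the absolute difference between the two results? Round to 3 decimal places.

0.030

Under bounded:
  B AND B = max(0, a+b−1) on (0.17, 0.17) = 0.00
  C OR (B AND B) = min(1, a+b) on (0.41, 0.00) = 0.41
  NOT E = 1 − 0.37 = 0.63
  NOT E OR C = min(1, a+b) on (0.63, 0.41) = 1.00
  A AND (NOT E OR C) = max(0, a+b−1) on (0.97, 1.00) = 0.97
  (C OR (B AND B)) AND (A AND (NOT E OR C)) = max(0, a+b−1) on (0.41, 0.97) = 0.38
  → value = 0.3800
Under standard min/max:
  B AND B = min(a, b) on (0.17, 0.17) = 0.17
  C OR (B AND B) = max(a, b) on (0.41, 0.17) = 0.41
  NOT E = 1 − 0.37 = 0.63
  NOT E OR C = max(a, b) on (0.63, 0.41) = 0.63
  A AND (NOT E OR C) = min(a, b) on (0.97, 0.63) = 0.63
  (C OR (B AND B)) AND (A AND (NOT E OR C)) = min(a, b) on (0.41, 0.63) = 0.41
  → value = 0.4100
|0.3800 − 0.4100| = 0.030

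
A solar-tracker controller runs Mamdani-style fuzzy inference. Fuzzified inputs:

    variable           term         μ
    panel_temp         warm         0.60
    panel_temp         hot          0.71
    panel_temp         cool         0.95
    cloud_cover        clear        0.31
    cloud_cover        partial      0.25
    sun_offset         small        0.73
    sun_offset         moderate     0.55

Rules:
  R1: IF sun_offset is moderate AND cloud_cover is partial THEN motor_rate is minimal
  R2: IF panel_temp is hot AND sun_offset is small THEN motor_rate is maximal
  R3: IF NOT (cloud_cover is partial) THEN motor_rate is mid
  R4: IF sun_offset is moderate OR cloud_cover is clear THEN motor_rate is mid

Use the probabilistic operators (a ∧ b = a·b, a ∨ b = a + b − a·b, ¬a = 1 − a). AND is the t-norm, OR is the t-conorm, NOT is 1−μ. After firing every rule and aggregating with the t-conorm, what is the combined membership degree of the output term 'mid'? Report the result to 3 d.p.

0.922

R1: moderate=0.55, partial=0.25; AND[a·b] → w = 0.1375
R2: hot=0.71, small=0.73; AND[a·b] → w = 0.5183
R3: ¬partial=1−0.25=0.75 → w = 0.7500
R4: moderate=0.55, clear=0.31; OR[a + b − a·b] → w = 0.6895
Rules with consequent 'mid': {R3, R4} → strengths 0.7500, 0.6895
Aggregate via t-conorm [a + b − a·b]: 0.9224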